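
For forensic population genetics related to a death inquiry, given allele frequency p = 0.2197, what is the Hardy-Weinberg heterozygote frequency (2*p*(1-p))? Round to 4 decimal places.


Hardy-Weinberg heterozygote frequency:
q = 1 - p = 1 - 0.2197 = 0.7803
2pq = 2 * 0.2197 * 0.7803 = 0.3429

0.3429


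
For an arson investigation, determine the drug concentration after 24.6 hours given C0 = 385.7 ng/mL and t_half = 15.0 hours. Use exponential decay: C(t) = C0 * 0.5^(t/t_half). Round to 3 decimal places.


Drug concentration decay:
Number of half-lives = t / t_half = 24.6 / 15.0 = 1.64
Decay factor = 0.5^1.64 = 0.32085647
C(t) = 385.7 * 0.32085647 = 123.754 ng/mL

123.754


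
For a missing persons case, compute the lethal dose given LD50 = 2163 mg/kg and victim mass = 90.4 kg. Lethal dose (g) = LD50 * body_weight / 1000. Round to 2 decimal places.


Lethal dose calculation:
Lethal dose = LD50 * body_weight / 1000
= 2163 * 90.4 / 1000
= 195535.2 / 1000
= 195.54 g

195.54


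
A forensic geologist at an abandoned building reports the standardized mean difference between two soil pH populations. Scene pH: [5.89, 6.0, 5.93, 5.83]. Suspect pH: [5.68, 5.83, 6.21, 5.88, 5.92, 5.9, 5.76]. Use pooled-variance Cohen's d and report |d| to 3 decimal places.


Pooled-variance Cohen's d for soil pH comparison:
Scene mean = 23.65 / 4 = 5.9125
Suspect mean = 41.18 / 7 = 5.882857
Scene sample variance s_s^2 = 0.005092
Suspect sample variance s_c^2 = 0.027957
Pooled variance = ((n_s-1)*s_s^2 + (n_c-1)*s_c^2) / (n_s + n_c - 2) = 0.020335
Pooled SD = sqrt(0.020335) = 0.142601
Mean difference = 0.029643
|d| = |0.029643| / 0.142601 = 0.208

0.208


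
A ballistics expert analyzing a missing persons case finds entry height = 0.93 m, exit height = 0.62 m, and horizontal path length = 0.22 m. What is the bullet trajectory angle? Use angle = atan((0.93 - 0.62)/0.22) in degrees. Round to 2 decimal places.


Bullet trajectory angle:
Height difference = 0.93 - 0.62 = 0.31 m
angle = atan(0.31 / 0.22)
angle = atan(1.409091)
angle = 54.64 degrees

54.64


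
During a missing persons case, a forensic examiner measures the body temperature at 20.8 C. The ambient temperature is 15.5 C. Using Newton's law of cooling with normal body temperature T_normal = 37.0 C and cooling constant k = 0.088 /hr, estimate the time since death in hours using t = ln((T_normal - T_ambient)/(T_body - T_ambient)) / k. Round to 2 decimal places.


Using Newton's law of cooling:
t = ln((T_normal - T_ambient) / (T_body - T_ambient)) / k
T_normal - T_ambient = 21.5
T_body - T_ambient = 5.3
Ratio = 4.056604
ln(ratio) = 1.400346
t = 1.400346 / 0.088 = 15.91 hours

15.91


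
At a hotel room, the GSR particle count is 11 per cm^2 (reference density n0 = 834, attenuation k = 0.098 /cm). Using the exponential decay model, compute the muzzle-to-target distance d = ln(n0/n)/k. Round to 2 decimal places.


GSR distance calculation:
n0/n = 834 / 11 = 75.818182
ln(n0/n) = 4.328338
d = 4.328338 / 0.098 = 44.17 cm

44.17


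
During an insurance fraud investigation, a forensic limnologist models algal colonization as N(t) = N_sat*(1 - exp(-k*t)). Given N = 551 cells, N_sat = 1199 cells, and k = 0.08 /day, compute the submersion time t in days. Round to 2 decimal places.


PMSI from diatom colonization curve:
N / N_sat = 551 / 1199 = 0.45955
1 - N/N_sat = 0.54045
ln(1 - N/N_sat) = -0.615353
t = -ln(1 - N/N_sat) / k = -(-0.615353) / 0.08 = 7.69 days

7.69


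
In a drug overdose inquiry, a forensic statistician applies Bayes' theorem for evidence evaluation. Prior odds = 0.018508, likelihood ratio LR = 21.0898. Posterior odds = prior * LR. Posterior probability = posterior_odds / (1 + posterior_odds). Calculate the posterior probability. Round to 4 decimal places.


Bayesian evidence evaluation:
Posterior odds = prior_odds * LR = 0.018508 * 21.0898 = 0.39033
Posterior probability = posterior_odds / (1 + posterior_odds)
= 0.39033 / (1 + 0.39033)
= 0.39033 / 1.39033
= 0.2807

0.2807


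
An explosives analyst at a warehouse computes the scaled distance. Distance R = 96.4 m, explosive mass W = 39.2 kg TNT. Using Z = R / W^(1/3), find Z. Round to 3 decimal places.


Scaled distance calculation:
W^(1/3) = 39.2^(1/3) = 3.396999
Z = R / W^(1/3) = 96.4 / 3.396999
Z = 28.378 m/kg^(1/3)

28.378


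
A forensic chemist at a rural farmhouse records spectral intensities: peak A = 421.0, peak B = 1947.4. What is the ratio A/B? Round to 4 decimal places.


Spectral peak ratio:
Peak A = 421.0 counts
Peak B = 1947.4 counts
Ratio = 421.0 / 1947.4 = 0.2162

0.2162


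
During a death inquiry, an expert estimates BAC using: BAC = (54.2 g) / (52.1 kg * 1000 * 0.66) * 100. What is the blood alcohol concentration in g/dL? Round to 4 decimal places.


Applying the Widmark formula:
BAC = (dose_g / (body_wt * 1000 * r)) * 100
Denominator = 52.1 * 1000 * 0.66 = 34386
BAC = (54.2 / 34386) * 100
BAC = 0.1576 g/dL

0.1576


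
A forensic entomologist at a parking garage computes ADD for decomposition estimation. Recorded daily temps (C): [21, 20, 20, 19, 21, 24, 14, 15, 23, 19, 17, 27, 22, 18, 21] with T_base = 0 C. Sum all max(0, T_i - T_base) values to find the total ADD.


Computing ADD day by day:
Day 1: max(0, 21 - 0) = 21
Day 2: max(0, 20 - 0) = 20
Day 3: max(0, 20 - 0) = 20
Day 4: max(0, 19 - 0) = 19
Day 5: max(0, 21 - 0) = 21
Day 6: max(0, 24 - 0) = 24
Day 7: max(0, 14 - 0) = 14
Day 8: max(0, 15 - 0) = 15
Day 9: max(0, 23 - 0) = 23
Day 10: max(0, 19 - 0) = 19
Day 11: max(0, 17 - 0) = 17
Day 12: max(0, 27 - 0) = 27
Day 13: max(0, 22 - 0) = 22
Day 14: max(0, 18 - 0) = 18
Day 15: max(0, 21 - 0) = 21
Total ADD = 301

301


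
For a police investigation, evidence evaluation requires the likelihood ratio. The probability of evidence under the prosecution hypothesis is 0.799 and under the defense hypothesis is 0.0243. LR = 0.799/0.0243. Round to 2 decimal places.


Likelihood ratio calculation:
LR = P(E|Hp) / P(E|Hd)
LR = 0.799 / 0.0243
LR = 32.88

32.88


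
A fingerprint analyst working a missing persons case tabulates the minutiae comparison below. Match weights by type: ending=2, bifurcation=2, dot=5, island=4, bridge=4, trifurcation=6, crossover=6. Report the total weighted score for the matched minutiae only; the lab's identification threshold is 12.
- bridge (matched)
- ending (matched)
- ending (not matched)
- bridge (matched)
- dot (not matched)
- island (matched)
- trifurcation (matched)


Weighted minutiae match score:
  bridge: matched, +4 (running total 4)
  ending: matched, +2 (running total 6)
  ending: not matched, +0
  bridge: matched, +4 (running total 10)
  dot: not matched, +0
  island: matched, +4 (running total 14)
  trifurcation: matched, +6 (running total 20)
Total score = 20
Threshold = 12; verdict = identification

20


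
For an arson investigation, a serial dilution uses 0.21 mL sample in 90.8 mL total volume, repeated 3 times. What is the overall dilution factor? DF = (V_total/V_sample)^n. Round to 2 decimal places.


Dilution factor calculation:
Single dilution = V_total / V_sample = 90.8 / 0.21 ≈ 432.380952
Number of dilutions = 3
Total DF = (90.8 / 0.21)^3 (full precision, rounded at the end) = 80835040.71

80835040.71


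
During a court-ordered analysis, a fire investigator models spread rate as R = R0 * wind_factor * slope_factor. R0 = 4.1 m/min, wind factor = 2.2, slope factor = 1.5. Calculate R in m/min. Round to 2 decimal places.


Fire spread rate calculation:
R = R0 * wind_factor * slope_factor
= 4.1 * 2.2 * 1.5
= 9.02 * 1.5
= 13.53 m/min

13.53


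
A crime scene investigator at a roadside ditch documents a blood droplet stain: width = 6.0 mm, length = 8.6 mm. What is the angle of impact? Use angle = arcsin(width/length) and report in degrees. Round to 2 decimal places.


Blood spatter impact angle calculation:
width / length = 6.0 / 8.6 = 0.697674
angle = arcsin(0.697674)
angle = 44.24 degrees

44.24


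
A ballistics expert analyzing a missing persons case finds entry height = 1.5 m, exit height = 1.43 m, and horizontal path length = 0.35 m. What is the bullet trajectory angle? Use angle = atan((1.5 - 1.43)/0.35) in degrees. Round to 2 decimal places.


Bullet trajectory angle:
Height difference = 1.5 - 1.43 = 0.07 m
angle = atan(0.07 / 0.35)
angle = atan(0.2)
angle = 11.31 degrees

11.31


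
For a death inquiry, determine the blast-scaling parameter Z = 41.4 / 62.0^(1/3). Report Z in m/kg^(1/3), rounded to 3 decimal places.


Scaled distance calculation:
W^(1/3) = 62.0^(1/3) = 3.957892
Z = R / W^(1/3) = 41.4 / 3.957892
Z = 10.460 m/kg^(1/3)

10.460


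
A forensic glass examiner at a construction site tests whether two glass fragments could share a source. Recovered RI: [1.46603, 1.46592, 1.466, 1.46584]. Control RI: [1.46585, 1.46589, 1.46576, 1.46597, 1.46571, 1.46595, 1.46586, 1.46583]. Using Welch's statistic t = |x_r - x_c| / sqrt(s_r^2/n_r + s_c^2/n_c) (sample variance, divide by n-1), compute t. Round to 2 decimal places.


Welch's t-criterion for glass RI comparison:
Recovered mean = sum / n_r = 5.86379 / 4 = 1.4659475
Control mean = sum / n_c = 11.72682 / 8 = 1.4658525
Recovered sample variance s_r^2 = 7.29167e-09
Control sample variance s_c^2 = 7.73571e-09
Welch SE (unpooled) = sqrt(s_r^2/n_r + s_c^2/n_c) = sqrt(1.82292e-09 + 9.66964e-10) = sqrt(2.78988e-09) = 5.28193e-05
|mean_r - mean_c| = 9.5e-05
t = 9.5e-05 / 5.28193e-05 = 1.80

1.80


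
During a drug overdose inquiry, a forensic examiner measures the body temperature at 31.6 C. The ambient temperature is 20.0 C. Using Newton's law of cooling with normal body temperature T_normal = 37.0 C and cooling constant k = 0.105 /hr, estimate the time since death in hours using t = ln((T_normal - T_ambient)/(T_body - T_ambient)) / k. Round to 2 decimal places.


Using Newton's law of cooling:
t = ln((T_normal - T_ambient) / (T_body - T_ambient)) / k
T_normal - T_ambient = 17.0
T_body - T_ambient = 11.6
Ratio = 1.465517
ln(ratio) = 0.382208
t = 0.382208 / 0.105 = 3.64 hours

3.64


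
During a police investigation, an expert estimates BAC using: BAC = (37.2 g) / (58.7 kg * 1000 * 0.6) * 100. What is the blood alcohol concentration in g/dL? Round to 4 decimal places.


Applying the Widmark formula:
BAC = (dose_g / (body_wt * 1000 * r)) * 100
Denominator = 58.7 * 1000 * 0.6 = 35220
BAC = (37.2 / 35220) * 100
BAC = 0.1056 g/dL

0.1056


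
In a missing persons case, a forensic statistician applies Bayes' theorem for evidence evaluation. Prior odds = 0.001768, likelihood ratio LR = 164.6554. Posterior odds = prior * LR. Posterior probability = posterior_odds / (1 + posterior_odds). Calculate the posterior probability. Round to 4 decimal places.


Bayesian evidence evaluation:
Posterior odds = prior_odds * LR = 0.001768 * 164.6554 = 0.2911107
Posterior probability = posterior_odds / (1 + posterior_odds)
= 0.2911107 / (1 + 0.2911107)
= 0.2911107 / 1.2911107
= 0.2255

0.2255


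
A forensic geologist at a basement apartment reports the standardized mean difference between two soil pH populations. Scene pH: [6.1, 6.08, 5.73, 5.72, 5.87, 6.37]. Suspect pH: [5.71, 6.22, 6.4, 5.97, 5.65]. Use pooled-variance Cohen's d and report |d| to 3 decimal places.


Pooled-variance Cohen's d for soil pH comparison:
Scene mean = 35.87 / 6 = 5.978333
Suspect mean = 29.95 / 5 = 5.99
Scene sample variance s_s^2 = 0.063737
Suspect sample variance s_c^2 = 0.10385
Pooled variance = ((n_s-1)*s_s^2 + (n_c-1)*s_c^2) / (n_s + n_c - 2) = 0.081565
Pooled SD = sqrt(0.081565) = 0.285596
Mean difference = -0.011667
|d| = |-0.011667| / 0.285596 = 0.041

0.041


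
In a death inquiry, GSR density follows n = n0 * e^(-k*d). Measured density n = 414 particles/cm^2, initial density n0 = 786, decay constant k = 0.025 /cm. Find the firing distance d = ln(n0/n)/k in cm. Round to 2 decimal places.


GSR distance calculation:
n0/n = 786 / 414 = 1.898551
ln(n0/n) = 0.641091
d = 0.641091 / 0.025 = 25.64 cm

25.64


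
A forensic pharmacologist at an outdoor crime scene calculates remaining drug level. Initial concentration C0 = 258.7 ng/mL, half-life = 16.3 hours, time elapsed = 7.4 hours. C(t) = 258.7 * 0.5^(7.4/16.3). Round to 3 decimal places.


Drug concentration decay:
Number of half-lives = t / t_half = 7.4 / 16.3 = 0.453988
Decay factor = 0.5^0.453988 = 0.73002208
C(t) = 258.7 * 0.73002208 = 188.857 ng/mL

188.857


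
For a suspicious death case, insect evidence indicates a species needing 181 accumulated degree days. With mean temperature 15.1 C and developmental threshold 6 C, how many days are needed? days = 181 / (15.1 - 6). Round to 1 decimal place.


Insect development time:
Effective temperature = avg_temp - T_base = 15.1 - 6 = 9.1 C
Days = ADD / effective_temp = 181 / 9.1 = 19.9 days

19.9


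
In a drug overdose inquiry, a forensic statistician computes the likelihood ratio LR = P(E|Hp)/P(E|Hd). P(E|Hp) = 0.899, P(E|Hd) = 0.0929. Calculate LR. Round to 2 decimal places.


Likelihood ratio calculation:
LR = P(E|Hp) / P(E|Hd)
LR = 0.899 / 0.0929
LR = 9.68

9.68


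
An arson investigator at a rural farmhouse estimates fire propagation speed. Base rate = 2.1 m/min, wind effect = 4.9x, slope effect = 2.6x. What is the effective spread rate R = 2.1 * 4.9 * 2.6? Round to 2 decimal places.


Fire spread rate calculation:
R = R0 * wind_factor * slope_factor
= 2.1 * 4.9 * 2.6
= 10.29 * 2.6
= 26.75 m/min

26.75


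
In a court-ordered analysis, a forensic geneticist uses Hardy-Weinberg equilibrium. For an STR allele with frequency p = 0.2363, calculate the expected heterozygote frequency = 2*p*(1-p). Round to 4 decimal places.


Hardy-Weinberg heterozygote frequency:
q = 1 - p = 1 - 0.2363 = 0.7637
2pq = 2 * 0.2363 * 0.7637 = 0.3609

0.3609


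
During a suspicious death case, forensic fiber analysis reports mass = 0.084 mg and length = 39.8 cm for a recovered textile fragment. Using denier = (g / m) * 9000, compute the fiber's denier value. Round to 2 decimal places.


Denier calculation:
Mass in grams = 0.084 mg / 1000 = 0.000084 g
Length in meters = 39.8 cm / 100 = 0.398 m
Linear density = mass / length = 0.000084 / 0.398 = 0.00021106 g/m
Denier = (g/m) * 9000 = 0.00021106 * 9000 = 1.90

1.90


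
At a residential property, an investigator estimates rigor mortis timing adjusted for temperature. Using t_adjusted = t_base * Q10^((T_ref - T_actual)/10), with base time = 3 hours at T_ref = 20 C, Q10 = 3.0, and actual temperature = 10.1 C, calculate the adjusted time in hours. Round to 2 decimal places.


Rigor mortis time adjustment:
Exponent = (T_ref - T_actual) / 10 = (20 - 10.1) / 10 = 0.99
Q10 factor = 3.0^0.99 = 2.96722
t_adjusted = 3 * 2.96722 = 8.90 hours

8.90


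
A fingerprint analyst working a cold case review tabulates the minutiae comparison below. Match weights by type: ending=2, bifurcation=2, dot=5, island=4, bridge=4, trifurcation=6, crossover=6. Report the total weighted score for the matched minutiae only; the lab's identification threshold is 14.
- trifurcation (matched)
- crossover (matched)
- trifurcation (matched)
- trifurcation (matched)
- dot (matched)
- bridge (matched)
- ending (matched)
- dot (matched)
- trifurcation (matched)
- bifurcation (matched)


Weighted minutiae match score:
  trifurcation: matched, +6 (running total 6)
  crossover: matched, +6 (running total 12)
  trifurcation: matched, +6 (running total 18)
  trifurcation: matched, +6 (running total 24)
  dot: matched, +5 (running total 29)
  bridge: matched, +4 (running total 33)
  ending: matched, +2 (running total 35)
  dot: matched, +5 (running total 40)
  trifurcation: matched, +6 (running total 46)
  bifurcation: matched, +2 (running total 48)
Total score = 48
Threshold = 14; verdict = identification

48


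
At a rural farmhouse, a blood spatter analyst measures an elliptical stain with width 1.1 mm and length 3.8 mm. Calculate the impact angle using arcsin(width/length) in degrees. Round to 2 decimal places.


Blood spatter impact angle calculation:
width / length = 1.1 / 3.8 = 0.289474
angle = arcsin(0.289474)
angle = 16.83 degrees

16.83


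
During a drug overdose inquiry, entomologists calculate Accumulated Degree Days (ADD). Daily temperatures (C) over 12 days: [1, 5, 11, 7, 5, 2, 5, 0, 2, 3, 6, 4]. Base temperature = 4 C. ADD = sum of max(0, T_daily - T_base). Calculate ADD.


Computing ADD day by day:
Day 1: max(0, 1 - 4) = 0
Day 2: max(0, 5 - 4) = 1
Day 3: max(0, 11 - 4) = 7
Day 4: max(0, 7 - 4) = 3
Day 5: max(0, 5 - 4) = 1
Day 6: max(0, 2 - 4) = 0
Day 7: max(0, 5 - 4) = 1
Day 8: max(0, 0 - 4) = 0
Day 9: max(0, 2 - 4) = 0
Day 10: max(0, 3 - 4) = 0
Day 11: max(0, 6 - 4) = 2
Day 12: max(0, 4 - 4) = 0
Total ADD = 15

15


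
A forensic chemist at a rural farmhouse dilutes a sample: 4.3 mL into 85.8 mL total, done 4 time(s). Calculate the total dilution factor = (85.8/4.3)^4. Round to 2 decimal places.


Dilution factor calculation:
Single dilution = V_total / V_sample = 85.8 / 4.3 ≈ 19.953488
Number of dilutions = 4
Total DF = (85.8 / 4.3)^4 (full precision, rounded at the end) = 158516.81

158516.81


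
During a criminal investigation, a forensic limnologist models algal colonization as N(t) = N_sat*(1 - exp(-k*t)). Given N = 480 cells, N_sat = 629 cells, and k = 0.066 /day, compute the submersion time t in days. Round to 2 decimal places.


PMSI from diatom colonization curve:
N / N_sat = 480 / 629 = 0.763116
1 - N/N_sat = 0.236884
ln(1 - N/N_sat) = -1.440185
t = -ln(1 - N/N_sat) / k = -(-1.440185) / 0.066 = 21.82 days

21.82


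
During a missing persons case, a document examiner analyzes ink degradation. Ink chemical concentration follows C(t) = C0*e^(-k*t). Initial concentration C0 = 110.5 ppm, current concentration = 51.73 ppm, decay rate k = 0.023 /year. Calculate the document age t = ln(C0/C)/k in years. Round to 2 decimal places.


Document age estimation:
C0/C = 110.5 / 51.73 = 2.136091
ln(C0/C) = 0.758978
t = 0.758978 / 0.023 = 33.00 years

33.00


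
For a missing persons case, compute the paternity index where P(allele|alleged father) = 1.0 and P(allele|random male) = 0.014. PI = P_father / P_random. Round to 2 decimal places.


Paternity Index calculation:
PI = P(allele|father) / P(allele|random)
PI = 1.0 / 0.014
PI = 71.43

71.43


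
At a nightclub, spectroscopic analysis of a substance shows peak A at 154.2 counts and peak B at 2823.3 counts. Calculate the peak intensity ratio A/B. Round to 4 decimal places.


Spectral peak ratio:
Peak A = 154.2 counts
Peak B = 2823.3 counts
Ratio = 154.2 / 2823.3 = 0.0546

0.0546


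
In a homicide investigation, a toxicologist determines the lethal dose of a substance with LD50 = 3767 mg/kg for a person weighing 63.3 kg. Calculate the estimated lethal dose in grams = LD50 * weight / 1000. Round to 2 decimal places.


Lethal dose calculation:
Lethal dose = LD50 * body_weight / 1000
= 3767 * 63.3 / 1000
= 238451.1 / 1000
= 238.45 g

238.45


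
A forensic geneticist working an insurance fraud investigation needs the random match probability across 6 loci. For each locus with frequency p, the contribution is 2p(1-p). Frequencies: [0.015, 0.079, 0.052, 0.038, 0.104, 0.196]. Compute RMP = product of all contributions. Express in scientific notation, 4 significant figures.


Computing RMP for 6 loci:
Locus 1: 2 * 0.015 * 0.985 = 0.02955
Locus 2: 2 * 0.079 * 0.921 = 0.145518
Locus 3: 2 * 0.052 * 0.948 = 0.098592
Locus 4: 2 * 0.038 * 0.962 = 0.073112
Locus 5: 2 * 0.104 * 0.896 = 0.186368
Locus 6: 2 * 0.196 * 0.804 = 0.315168
RMP = 1.821e-06

1.821e-06


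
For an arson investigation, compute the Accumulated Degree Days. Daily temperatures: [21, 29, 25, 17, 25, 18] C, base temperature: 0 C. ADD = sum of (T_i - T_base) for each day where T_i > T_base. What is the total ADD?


Computing ADD day by day:
Day 1: max(0, 21 - 0) = 21
Day 2: max(0, 29 - 0) = 29
Day 3: max(0, 25 - 0) = 25
Day 4: max(0, 17 - 0) = 17
Day 5: max(0, 25 - 0) = 25
Day 6: max(0, 18 - 0) = 18
Total ADD = 135

135


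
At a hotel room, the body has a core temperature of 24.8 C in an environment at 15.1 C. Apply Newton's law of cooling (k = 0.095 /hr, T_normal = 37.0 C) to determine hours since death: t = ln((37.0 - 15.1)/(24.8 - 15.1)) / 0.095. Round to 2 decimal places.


Using Newton's law of cooling:
t = ln((T_normal - T_ambient) / (T_body - T_ambient)) / k
T_normal - T_ambient = 21.9
T_body - T_ambient = 9.7
Ratio = 2.257732
ln(ratio) = 0.814361
t = 0.814361 / 0.095 = 8.57 hours

8.57


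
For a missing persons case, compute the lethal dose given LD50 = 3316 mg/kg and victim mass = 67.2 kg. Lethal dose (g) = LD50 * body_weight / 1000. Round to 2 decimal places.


Lethal dose calculation:
Lethal dose = LD50 * body_weight / 1000
= 3316 * 67.2 / 1000
= 222835.2 / 1000
= 222.84 g

222.84


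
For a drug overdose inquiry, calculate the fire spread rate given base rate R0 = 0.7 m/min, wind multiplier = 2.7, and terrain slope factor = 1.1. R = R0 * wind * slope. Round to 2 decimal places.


Fire spread rate calculation:
R = R0 * wind_factor * slope_factor
= 0.7 * 2.7 * 1.1
= 1.89 * 1.1
= 2.08 m/min

2.08


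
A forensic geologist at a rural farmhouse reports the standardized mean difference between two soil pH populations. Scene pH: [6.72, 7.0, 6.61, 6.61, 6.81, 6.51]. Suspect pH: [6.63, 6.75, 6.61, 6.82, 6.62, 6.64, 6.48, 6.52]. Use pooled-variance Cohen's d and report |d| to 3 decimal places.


Pooled-variance Cohen's d for soil pH comparison:
Scene mean = 40.26 / 6 = 6.71
Suspect mean = 53.07 / 8 = 6.63375
Scene sample variance s_s^2 = 0.03084
Suspect sample variance s_c^2 = 0.012227
Pooled variance = ((n_s-1)*s_s^2 + (n_c-1)*s_c^2) / (n_s + n_c - 2) = 0.019982
Pooled SD = sqrt(0.019982) = 0.141358
Mean difference = 0.07625
|d| = |0.07625| / 0.141358 = 0.539

0.539


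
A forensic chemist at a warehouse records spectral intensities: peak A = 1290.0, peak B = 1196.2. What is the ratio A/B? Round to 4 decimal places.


Spectral peak ratio:
Peak A = 1290.0 counts
Peak B = 1196.2 counts
Ratio = 1290.0 / 1196.2 = 1.0784

1.0784


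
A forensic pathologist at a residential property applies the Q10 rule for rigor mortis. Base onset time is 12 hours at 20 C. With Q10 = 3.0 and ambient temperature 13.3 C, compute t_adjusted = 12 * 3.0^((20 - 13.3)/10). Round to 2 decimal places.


Rigor mortis time adjustment:
Exponent = (T_ref - T_actual) / 10 = (20 - 13.3) / 10 = 0.67
Q10 factor = 3.0^0.67 = 2.08772
t_adjusted = 12 * 2.08772 = 25.05 hours

25.05


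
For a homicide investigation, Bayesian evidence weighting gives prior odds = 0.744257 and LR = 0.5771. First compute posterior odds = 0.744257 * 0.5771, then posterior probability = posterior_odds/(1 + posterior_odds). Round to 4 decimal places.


Bayesian evidence evaluation:
Posterior odds = prior_odds * LR = 0.744257 * 0.5771 = 0.4295107
Posterior probability = posterior_odds / (1 + posterior_odds)
= 0.4295107 / (1 + 0.4295107)
= 0.4295107 / 1.4295107
= 0.3005

0.3005


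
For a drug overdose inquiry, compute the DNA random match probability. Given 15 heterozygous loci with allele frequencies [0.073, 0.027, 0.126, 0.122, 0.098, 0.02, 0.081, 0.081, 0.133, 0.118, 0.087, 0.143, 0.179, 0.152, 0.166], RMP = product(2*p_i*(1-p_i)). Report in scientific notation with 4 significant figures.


Computing RMP for 15 loci:
Locus 1: 2 * 0.073 * 0.927 = 0.135342
Locus 2: 2 * 0.027 * 0.973 = 0.052542
Locus 3: 2 * 0.126 * 0.874 = 0.220248
Locus 4: 2 * 0.122 * 0.878 = 0.214232
Locus 5: 2 * 0.098 * 0.902 = 0.176792
Locus 6: 2 * 0.02 * 0.98 = 0.0392
Locus 7: 2 * 0.081 * 0.919 = 0.148878
Locus 8: 2 * 0.081 * 0.919 = 0.148878
Locus 9: 2 * 0.133 * 0.867 = 0.230622
Locus 10: 2 * 0.118 * 0.882 = 0.208152
Locus 11: 2 * 0.087 * 0.913 = 0.158862
Locus 12: 2 * 0.143 * 0.857 = 0.245102
Locus 13: 2 * 0.179 * 0.821 = 0.293918
Locus 14: 2 * 0.152 * 0.848 = 0.257792
Locus 15: 2 * 0.166 * 0.834 = 0.276888
RMP = 2.021e-12

2.021e-12


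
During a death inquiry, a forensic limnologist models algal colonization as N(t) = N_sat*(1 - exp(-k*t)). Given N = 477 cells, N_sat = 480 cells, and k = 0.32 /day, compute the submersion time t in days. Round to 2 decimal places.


PMSI from diatom colonization curve:
N / N_sat = 477 / 480 = 0.99375
1 - N/N_sat = 0.00625
ln(1 - N/N_sat) = -5.075174
t = -ln(1 - N/N_sat) / k = -(-5.075174) / 0.32 = 15.86 days

15.86


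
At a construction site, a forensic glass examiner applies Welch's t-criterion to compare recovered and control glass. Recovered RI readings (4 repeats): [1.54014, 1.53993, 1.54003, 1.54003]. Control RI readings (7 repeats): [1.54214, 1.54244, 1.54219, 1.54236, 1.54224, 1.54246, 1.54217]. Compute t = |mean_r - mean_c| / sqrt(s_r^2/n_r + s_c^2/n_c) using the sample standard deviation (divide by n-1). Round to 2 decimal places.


Welch's t-criterion for glass RI comparison:
Recovered mean = sum / n_r = 6.16013 / 4 = 1.5400325
Control mean = sum / n_c = 10.796 / 7 = 1.5422857
Recovered sample variance s_r^2 = 7.35833e-09
Control sample variance s_c^2 = 1.75952e-08
Welch SE (unpooled) = sqrt(s_r^2/n_r + s_c^2/n_c) = sqrt(1.83958e-09 + 2.51361e-09) = sqrt(4.35319e-09) = 6.59787e-05
|mean_r - mean_c| = 0.00225321
t = 0.00225321 / 6.59787e-05 = 34.15

34.15


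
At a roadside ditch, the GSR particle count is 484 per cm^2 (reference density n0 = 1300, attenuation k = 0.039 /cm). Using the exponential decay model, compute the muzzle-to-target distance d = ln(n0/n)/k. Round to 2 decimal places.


GSR distance calculation:
n0/n = 1300 / 484 = 2.68595
ln(n0/n) = 0.988034
d = 0.988034 / 0.039 = 25.33 cm

25.33


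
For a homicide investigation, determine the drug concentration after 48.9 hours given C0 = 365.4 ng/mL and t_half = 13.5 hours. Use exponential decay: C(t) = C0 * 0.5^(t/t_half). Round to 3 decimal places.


Drug concentration decay:
Number of half-lives = t / t_half = 48.9 / 13.5 = 3.622222
Decay factor = 0.5^3.622222 = 0.08120869
C(t) = 365.4 * 0.08120869 = 29.674 ng/mL

29.674


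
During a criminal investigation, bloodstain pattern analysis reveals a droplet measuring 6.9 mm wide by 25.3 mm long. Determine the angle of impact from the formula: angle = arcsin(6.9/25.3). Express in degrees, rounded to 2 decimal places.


Blood spatter impact angle calculation:
width / length = 6.9 / 25.3 = 0.272727
angle = arcsin(0.272727)
angle = 15.83 degrees

15.83


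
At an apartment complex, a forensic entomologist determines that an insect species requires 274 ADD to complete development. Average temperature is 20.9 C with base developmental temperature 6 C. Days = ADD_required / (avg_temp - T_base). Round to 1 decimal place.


Insect development time:
Effective temperature = avg_temp - T_base = 20.9 - 6 = 14.9 C
Days = ADD / effective_temp = 274 / 14.9 = 18.4 days

18.4


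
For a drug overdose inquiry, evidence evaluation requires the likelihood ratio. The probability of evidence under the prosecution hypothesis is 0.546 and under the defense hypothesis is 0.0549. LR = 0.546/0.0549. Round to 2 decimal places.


Likelihood ratio calculation:
LR = P(E|Hp) / P(E|Hd)
LR = 0.546 / 0.0549
LR = 9.95

9.95


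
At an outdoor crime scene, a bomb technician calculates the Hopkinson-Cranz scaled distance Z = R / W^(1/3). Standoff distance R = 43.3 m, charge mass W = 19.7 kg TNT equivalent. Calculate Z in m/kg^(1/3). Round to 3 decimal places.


Scaled distance calculation:
W^(1/3) = 19.7^(1/3) = 2.700777
Z = R / W^(1/3) = 43.3 / 2.700777
Z = 16.032 m/kg^(1/3)

16.032


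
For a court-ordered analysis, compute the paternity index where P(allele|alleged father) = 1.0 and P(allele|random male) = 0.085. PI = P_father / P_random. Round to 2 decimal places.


Paternity Index calculation:
PI = P(allele|father) / P(allele|random)
PI = 1.0 / 0.085
PI = 11.76

11.76


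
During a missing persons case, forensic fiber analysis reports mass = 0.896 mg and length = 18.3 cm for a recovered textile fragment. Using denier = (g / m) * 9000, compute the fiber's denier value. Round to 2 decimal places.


Denier calculation:
Mass in grams = 0.896 mg / 1000 = 0.000896 g
Length in meters = 18.3 cm / 100 = 0.183 m
Linear density = mass / length = 0.000896 / 0.183 = 0.00489617 g/m
Denier = (g/m) * 9000 = 0.00489617 * 9000 = 44.07

44.07


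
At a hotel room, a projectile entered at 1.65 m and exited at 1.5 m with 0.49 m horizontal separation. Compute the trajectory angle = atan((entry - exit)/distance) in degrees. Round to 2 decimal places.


Bullet trajectory angle:
Height difference = 1.65 - 1.5 = 0.15 m
angle = atan(0.15 / 0.49)
angle = atan(0.306122)
angle = 17.02 degrees

17.02


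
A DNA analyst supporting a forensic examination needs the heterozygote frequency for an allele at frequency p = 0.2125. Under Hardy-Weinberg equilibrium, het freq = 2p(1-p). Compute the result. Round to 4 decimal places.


Hardy-Weinberg heterozygote frequency:
q = 1 - p = 1 - 0.2125 = 0.7875
2pq = 2 * 0.2125 * 0.7875 = 0.3347

0.3347


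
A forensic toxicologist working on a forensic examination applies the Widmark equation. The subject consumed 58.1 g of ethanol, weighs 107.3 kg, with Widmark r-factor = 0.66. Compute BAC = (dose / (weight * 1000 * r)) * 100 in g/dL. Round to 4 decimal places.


Applying the Widmark formula:
BAC = (dose_g / (body_wt * 1000 * r)) * 100
Denominator = 107.3 * 1000 * 0.66 = 70818
BAC = (58.1 / 70818) * 100
BAC = 0.0820 g/dL

0.0820


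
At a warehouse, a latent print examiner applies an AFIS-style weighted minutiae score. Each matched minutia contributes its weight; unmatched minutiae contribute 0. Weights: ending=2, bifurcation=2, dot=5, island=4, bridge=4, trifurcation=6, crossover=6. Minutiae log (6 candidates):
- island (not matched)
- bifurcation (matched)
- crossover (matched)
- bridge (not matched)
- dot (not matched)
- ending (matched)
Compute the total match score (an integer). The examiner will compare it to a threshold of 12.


Weighted minutiae match score:
  island: not matched, +0
  bifurcation: matched, +2 (running total 2)
  crossover: matched, +6 (running total 8)
  bridge: not matched, +0
  dot: not matched, +0
  ending: matched, +2 (running total 10)
Total score = 10
Threshold = 12; verdict = inconclusive

10


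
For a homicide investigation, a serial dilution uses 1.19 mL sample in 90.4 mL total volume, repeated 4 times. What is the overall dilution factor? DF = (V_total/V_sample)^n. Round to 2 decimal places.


Dilution factor calculation:
Single dilution = V_total / V_sample = 90.4 / 1.19 ≈ 75.966387
Number of dilutions = 4
Total DF = (90.4 / 1.19)^4 (full precision, rounded at the end) = 33303193.16

33303193.16


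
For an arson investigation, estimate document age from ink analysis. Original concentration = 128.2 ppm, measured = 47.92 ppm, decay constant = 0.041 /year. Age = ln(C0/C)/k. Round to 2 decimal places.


Document age estimation:
C0/C = 128.2 / 47.92 = 2.675292
ln(C0/C) = 0.984059
t = 0.984059 / 0.041 = 24.00 years

24.00


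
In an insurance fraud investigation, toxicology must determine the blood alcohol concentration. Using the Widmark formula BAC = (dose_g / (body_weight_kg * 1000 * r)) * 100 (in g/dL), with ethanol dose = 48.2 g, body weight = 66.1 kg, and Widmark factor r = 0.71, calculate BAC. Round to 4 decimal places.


Applying the Widmark formula:
BAC = (dose_g / (body_wt * 1000 * r)) * 100
Denominator = 66.1 * 1000 * 0.71 = 46931
BAC = (48.2 / 46931) * 100
BAC = 0.1027 g/dL

0.1027


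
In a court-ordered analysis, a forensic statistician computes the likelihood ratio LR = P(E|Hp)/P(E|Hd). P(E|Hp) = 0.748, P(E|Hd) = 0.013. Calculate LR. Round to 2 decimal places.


Likelihood ratio calculation:
LR = P(E|Hp) / P(E|Hd)
LR = 0.748 / 0.013
LR = 57.54

57.54


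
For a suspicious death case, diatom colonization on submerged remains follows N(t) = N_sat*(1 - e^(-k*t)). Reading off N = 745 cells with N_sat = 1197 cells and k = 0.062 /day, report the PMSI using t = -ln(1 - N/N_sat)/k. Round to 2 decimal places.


PMSI from diatom colonization curve:
N / N_sat = 745 / 1197 = 0.622389
1 - N/N_sat = 0.377611
ln(1 - N/N_sat) = -0.973891
t = -ln(1 - N/N_sat) / k = -(-0.973891) / 0.062 = 15.71 days

15.71


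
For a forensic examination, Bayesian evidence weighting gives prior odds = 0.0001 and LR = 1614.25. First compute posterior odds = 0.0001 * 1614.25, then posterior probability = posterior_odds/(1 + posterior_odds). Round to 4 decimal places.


Bayesian evidence evaluation:
Posterior odds = prior_odds * LR = 0.0001 * 1614.25 = 0.161425
Posterior probability = posterior_odds / (1 + posterior_odds)
= 0.161425 / (1 + 0.161425)
= 0.161425 / 1.161425
= 0.1390

0.1390


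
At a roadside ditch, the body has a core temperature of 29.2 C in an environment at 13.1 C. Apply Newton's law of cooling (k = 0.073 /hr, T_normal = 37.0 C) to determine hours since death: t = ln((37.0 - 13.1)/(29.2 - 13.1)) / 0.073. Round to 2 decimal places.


Using Newton's law of cooling:
t = ln((T_normal - T_ambient) / (T_body - T_ambient)) / k
T_normal - T_ambient = 23.9
T_body - T_ambient = 16.1
Ratio = 1.484472
ln(ratio) = 0.395059
t = 0.395059 / 0.073 = 5.41 hours

5.41


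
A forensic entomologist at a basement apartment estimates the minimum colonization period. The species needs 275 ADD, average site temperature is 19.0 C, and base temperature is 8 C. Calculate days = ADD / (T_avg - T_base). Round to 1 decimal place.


Insect development time:
Effective temperature = avg_temp - T_base = 19.0 - 8 = 11.0 C
Days = ADD / effective_temp = 275 / 11.0 = 25.0 days

25.0


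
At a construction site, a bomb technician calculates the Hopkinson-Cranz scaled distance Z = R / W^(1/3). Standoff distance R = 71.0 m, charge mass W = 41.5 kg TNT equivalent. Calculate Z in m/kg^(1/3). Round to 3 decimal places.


Scaled distance calculation:
W^(1/3) = 41.5^(1/3) = 3.462178
Z = R / W^(1/3) = 71.0 / 3.462178
Z = 20.507 m/kg^(1/3)

20.507


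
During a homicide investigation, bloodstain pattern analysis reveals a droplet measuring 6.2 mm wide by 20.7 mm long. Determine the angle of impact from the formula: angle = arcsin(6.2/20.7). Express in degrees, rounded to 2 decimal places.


Blood spatter impact angle calculation:
width / length = 6.2 / 20.7 = 0.299517
angle = arcsin(0.299517)
angle = 17.43 degrees

17.43


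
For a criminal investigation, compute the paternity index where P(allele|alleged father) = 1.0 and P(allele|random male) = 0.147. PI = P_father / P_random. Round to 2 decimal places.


Paternity Index calculation:
PI = P(allele|father) / P(allele|random)
PI = 1.0 / 0.147
PI = 6.80

6.80


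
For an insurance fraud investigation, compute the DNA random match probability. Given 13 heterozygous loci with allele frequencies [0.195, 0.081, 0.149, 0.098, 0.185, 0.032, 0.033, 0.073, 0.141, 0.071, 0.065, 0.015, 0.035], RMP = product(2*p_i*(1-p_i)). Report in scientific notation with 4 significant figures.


Computing RMP for 13 loci:
Locus 1: 2 * 0.195 * 0.805 = 0.31395
Locus 2: 2 * 0.081 * 0.919 = 0.148878
Locus 3: 2 * 0.149 * 0.851 = 0.253598
Locus 4: 2 * 0.098 * 0.902 = 0.176792
Locus 5: 2 * 0.185 * 0.815 = 0.30155
Locus 6: 2 * 0.032 * 0.968 = 0.061952
Locus 7: 2 * 0.033 * 0.967 = 0.063822
Locus 8: 2 * 0.073 * 0.927 = 0.135342
Locus 9: 2 * 0.141 * 0.859 = 0.242238
Locus 10: 2 * 0.071 * 0.929 = 0.131918
Locus 11: 2 * 0.065 * 0.935 = 0.12155
Locus 12: 2 * 0.015 * 0.985 = 0.02955
Locus 13: 2 * 0.035 * 0.965 = 0.06755
RMP = 2.622e-12

2.622e-12


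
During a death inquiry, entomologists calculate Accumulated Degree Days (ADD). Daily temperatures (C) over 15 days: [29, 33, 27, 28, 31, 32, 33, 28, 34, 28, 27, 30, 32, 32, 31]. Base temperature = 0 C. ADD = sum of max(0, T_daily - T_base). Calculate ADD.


Computing ADD day by day:
Day 1: max(0, 29 - 0) = 29
Day 2: max(0, 33 - 0) = 33
Day 3: max(0, 27 - 0) = 27
Day 4: max(0, 28 - 0) = 28
Day 5: max(0, 31 - 0) = 31
Day 6: max(0, 32 - 0) = 32
Day 7: max(0, 33 - 0) = 33
Day 8: max(0, 28 - 0) = 28
Day 9: max(0, 34 - 0) = 34
Day 10: max(0, 28 - 0) = 28
Day 11: max(0, 27 - 0) = 27
Day 12: max(0, 30 - 0) = 30
Day 13: max(0, 32 - 0) = 32
Day 14: max(0, 32 - 0) = 32
Day 15: max(0, 31 - 0) = 31
Total ADD = 455

455


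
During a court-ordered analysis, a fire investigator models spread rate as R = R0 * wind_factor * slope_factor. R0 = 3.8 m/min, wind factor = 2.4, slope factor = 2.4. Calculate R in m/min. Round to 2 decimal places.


Fire spread rate calculation:
R = R0 * wind_factor * slope_factor
= 3.8 * 2.4 * 2.4
= 9.12 * 2.4
= 21.89 m/min

21.89


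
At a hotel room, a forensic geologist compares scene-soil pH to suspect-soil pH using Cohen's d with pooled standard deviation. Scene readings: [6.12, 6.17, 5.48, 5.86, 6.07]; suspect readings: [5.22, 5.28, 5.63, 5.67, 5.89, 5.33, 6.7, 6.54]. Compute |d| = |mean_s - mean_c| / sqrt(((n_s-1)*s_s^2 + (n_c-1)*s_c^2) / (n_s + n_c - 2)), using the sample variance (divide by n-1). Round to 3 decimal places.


Pooled-variance Cohen's d for soil pH comparison:
Scene mean = 29.7 / 5 = 5.94
Suspect mean = 46.26 / 8 = 5.7825
Scene sample variance s_s^2 = 0.08005
Suspect sample variance s_c^2 = 0.319536
Pooled variance = ((n_s-1)*s_s^2 + (n_c-1)*s_c^2) / (n_s + n_c - 2) = 0.23245
Pooled SD = sqrt(0.23245) = 0.482131
Mean difference = 0.1575
|d| = |0.1575| / 0.482131 = 0.327

0.327


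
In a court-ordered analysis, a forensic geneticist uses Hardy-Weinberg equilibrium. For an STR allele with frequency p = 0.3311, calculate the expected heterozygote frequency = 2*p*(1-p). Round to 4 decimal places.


Hardy-Weinberg heterozygote frequency:
q = 1 - p = 1 - 0.3311 = 0.6689
2pq = 2 * 0.3311 * 0.6689 = 0.4429

0.4429


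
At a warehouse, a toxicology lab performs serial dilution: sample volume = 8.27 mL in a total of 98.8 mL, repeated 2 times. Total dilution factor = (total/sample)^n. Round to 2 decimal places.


Dilution factor calculation:
Single dilution = V_total / V_sample = 98.8 / 8.27 ≈ 11.946796
Number of dilutions = 2
Total DF = (98.8 / 8.27)^2 (full precision, rounded at the end) = 142.73

142.73


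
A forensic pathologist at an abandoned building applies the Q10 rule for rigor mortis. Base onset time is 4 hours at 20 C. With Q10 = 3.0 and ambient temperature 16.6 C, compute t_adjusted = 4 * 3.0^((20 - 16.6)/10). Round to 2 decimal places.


Rigor mortis time adjustment:
Exponent = (T_ref - T_actual) / 10 = (20 - 16.6) / 10 = 0.34
Q10 factor = 3.0^0.34 = 1.45285
t_adjusted = 4 * 1.45285 = 5.81 hours

5.81


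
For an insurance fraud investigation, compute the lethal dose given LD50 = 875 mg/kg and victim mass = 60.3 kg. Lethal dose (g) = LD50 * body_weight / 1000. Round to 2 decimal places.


Lethal dose calculation:
Lethal dose = LD50 * body_weight / 1000
= 875 * 60.3 / 1000
= 52762.5 / 1000
= 52.76 g

52.76


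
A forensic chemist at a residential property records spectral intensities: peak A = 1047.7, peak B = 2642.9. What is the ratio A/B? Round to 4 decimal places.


Spectral peak ratio:
Peak A = 1047.7 counts
Peak B = 2642.9 counts
Ratio = 1047.7 / 2642.9 = 0.3964

0.3964


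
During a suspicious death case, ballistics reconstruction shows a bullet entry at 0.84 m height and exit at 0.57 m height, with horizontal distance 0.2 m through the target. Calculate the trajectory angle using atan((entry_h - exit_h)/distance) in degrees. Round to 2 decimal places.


Bullet trajectory angle:
Height difference = 0.84 - 0.57 = 0.27 m
angle = atan(0.27 / 0.2)
angle = atan(1.35)
angle = 53.47 degrees

53.47


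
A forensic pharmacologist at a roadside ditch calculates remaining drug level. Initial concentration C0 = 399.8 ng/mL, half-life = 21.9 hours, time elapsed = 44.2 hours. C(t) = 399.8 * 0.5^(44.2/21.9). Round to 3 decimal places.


Drug concentration decay:
Number of half-lives = t / t_half = 44.2 / 21.9 = 2.018265
Decay factor = 0.5^2.018265 = 0.24685487
C(t) = 399.8 * 0.24685487 = 98.693 ng/mL

98.693


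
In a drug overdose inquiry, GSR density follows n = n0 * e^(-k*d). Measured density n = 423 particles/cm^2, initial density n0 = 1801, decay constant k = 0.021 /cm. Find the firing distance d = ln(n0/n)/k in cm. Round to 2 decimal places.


GSR distance calculation:
n0/n = 1801 / 423 = 4.257683
ln(n0/n) = 1.448725
d = 1.448725 / 0.021 = 68.99 cm

68.99
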